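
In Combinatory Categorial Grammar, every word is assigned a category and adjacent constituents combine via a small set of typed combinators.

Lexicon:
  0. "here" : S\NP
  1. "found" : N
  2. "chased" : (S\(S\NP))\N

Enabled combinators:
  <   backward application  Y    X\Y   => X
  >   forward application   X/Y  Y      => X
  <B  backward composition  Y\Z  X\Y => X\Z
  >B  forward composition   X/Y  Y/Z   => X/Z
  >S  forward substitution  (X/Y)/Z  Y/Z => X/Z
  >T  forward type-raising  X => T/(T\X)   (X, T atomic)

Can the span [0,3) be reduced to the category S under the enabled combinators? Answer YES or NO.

YES

[0,3] S   <
  [0,1] "here" : S\NP
  [1,3] S\(S\NP)   <
    [1,2] "found" : N
    [2,3] "chased" : (S\(S\NP))\N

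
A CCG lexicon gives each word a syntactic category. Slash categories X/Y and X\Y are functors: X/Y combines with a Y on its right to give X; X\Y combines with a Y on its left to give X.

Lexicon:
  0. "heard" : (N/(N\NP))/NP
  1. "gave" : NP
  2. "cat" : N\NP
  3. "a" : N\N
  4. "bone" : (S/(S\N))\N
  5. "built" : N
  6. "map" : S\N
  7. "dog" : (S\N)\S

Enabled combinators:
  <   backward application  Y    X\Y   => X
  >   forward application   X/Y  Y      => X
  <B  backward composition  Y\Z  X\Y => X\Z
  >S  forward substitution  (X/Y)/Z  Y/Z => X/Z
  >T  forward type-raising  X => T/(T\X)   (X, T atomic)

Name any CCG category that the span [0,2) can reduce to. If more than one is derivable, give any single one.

N/(N\NP)

[0,8] S   >
  [0,5] S/(S\N)   <
    [0,4] N   >
      [0,2] N/(N\NP)   >
        [0,1] "heard" : (N/(N\NP))/NP
        [1,2] "gave" : NP
      [2,4] N\NP   <B
        [2,3] "cat" : N\NP
        [3,4] "a" : N\N
    [4,5] "bone" : (S/(S\N))\N
  [5,8] S\N   <
    [5,7] S   >
      [5,6] S/(S\N)   >T
        [5,6] "built" : N
      [6,7] "map" : S\N
    [7,8] "dog" : (S\N)\S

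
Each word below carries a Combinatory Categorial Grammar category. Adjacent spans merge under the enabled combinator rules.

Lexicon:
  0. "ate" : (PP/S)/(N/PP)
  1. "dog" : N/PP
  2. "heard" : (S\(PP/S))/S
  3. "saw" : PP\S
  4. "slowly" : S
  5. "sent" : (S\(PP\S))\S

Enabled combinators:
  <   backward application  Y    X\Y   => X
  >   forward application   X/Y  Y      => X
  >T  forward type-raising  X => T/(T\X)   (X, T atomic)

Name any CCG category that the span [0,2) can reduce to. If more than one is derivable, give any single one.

[0,6] S   <
  [0,2] PP/S   >
    [0,1] "ate" : (PP/S)/(N/PP)
    [1,2] "dog" : N/PP
  [2,6] S\(PP/S)   >
    [2,3] "heard" : (S\(PP/S))/S
    [3,6] S   <
      [3,4] "saw" : PP\S
      [4,6] S\(PP\S)   <
        [4,5] "slowly" : S
        [5,6] "sent" : (S\(PP\S))\S

PP/S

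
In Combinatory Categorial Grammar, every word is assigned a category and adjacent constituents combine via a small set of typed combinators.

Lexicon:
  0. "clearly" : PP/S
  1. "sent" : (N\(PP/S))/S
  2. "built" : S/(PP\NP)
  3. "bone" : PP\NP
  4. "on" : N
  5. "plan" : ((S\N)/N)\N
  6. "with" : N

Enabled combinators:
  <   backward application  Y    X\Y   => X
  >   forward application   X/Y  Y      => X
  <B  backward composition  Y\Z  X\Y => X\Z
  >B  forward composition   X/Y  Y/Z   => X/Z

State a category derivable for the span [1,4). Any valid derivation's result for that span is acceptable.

[0,7] S   <
  [0,4] N   <
    [0,1] "clearly" : PP/S
    [1,4] N\(PP/S)   >
      [1,2] "sent" : (N\(PP/S))/S
      [2,4] S   >
        [2,3] "built" : S/(PP\NP)
        [3,4] "bone" : PP\NP
  [4,7] S\N   >
    [4,6] (S\N)/N   <
      [4,5] "on" : N
      [5,6] "plan" : ((S\N)/N)\N
    [6,7] "with" : N

N\(PP/S)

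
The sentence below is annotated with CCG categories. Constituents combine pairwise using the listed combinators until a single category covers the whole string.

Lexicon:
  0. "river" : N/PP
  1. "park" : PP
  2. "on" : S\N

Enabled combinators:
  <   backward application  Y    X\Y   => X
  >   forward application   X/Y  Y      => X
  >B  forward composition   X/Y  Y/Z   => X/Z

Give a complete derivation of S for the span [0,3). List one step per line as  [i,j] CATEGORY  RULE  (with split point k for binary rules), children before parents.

[0,3] S   <
  [0,2] N   >
    [0,1] "river" : N/PP
    [1,2] "park" : PP
  [2,3] "on" : S\N

[0,1] N/PP  lex  "river"
[1,2] PP  lex  "park"
[0,2] N  >  k=1
[2,3] S\N  lex  "on"
[0,3] S  <  k=2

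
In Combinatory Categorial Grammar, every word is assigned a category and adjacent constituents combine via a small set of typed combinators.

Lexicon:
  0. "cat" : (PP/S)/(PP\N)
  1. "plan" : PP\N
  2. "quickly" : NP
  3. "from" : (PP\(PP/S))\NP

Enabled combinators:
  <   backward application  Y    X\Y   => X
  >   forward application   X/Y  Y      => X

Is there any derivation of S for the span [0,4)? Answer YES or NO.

NO

(PP/S)/(PP\N) PP\N NP (PP\(PP/S))\NP
CKY chart[0,4] = {PP}; S ∉ chart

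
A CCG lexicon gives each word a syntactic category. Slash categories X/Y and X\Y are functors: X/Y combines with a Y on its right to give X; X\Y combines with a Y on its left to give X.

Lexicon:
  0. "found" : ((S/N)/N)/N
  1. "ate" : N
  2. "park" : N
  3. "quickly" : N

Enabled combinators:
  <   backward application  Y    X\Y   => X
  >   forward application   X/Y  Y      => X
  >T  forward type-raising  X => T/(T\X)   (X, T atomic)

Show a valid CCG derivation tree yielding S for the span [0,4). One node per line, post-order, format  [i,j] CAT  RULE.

[0,1] ((S/N)/N)/N  lex  "found"
[1,2] N  lex  "ate"
[0,2] (S/N)/N  >  k=1
[2,3] N  lex  "park"
[0,3] S/N  >  k=2
[3,4] N  lex  "quickly"
[0,4] S  >  k=3

[0,4] S   >
  [0,3] S/N   >
    [0,2] (S/N)/N   >
      [0,1] "found" : ((S/N)/N)/N
      [1,2] "ate" : N
    [2,3] "park" : N
  [3,4] "quickly" : N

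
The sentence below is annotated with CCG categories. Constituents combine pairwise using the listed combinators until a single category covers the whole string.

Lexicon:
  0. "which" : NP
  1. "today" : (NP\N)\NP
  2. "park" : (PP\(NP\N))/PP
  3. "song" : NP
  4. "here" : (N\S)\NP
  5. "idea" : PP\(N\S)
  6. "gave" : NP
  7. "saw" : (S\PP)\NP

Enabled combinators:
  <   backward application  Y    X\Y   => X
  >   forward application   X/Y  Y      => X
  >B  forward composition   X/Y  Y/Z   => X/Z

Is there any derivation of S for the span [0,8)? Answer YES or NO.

YES

[0,8] S   <
  [0,6] PP   <
    [0,2] NP\N   <
      [0,1] "which" : NP
      [1,2] "today" : (NP\N)\NP
    [2,6] PP\(NP\N)   >
      [2,3] "park" : (PP\(NP\N))/PP
      [3,6] PP   <
        [3,5] N\S   <
          [3,4] "song" : NP
          [4,5] "here" : (N\S)\NP
        [5,6] "idea" : PP\(N\S)
  [6,8] S\PP   <
    [6,7] "gave" : NP
    [7,8] "saw" : (S\PP)\NP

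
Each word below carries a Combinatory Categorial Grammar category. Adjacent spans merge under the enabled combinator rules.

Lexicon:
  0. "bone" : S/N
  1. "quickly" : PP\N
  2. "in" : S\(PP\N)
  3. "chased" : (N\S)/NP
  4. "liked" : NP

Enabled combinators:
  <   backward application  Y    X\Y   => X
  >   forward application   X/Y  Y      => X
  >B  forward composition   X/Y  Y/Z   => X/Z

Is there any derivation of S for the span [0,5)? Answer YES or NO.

YES

[0,5] S   >
  [0,1] "bone" : S/N
  [1,5] N   <
    [1,3] S   <
      [1,2] "quickly" : PP\N
      [2,3] "in" : S\(PP\N)
    [3,5] N\S   >
      [3,4] "chased" : (N\S)/NP
      [4,5] "liked" : NP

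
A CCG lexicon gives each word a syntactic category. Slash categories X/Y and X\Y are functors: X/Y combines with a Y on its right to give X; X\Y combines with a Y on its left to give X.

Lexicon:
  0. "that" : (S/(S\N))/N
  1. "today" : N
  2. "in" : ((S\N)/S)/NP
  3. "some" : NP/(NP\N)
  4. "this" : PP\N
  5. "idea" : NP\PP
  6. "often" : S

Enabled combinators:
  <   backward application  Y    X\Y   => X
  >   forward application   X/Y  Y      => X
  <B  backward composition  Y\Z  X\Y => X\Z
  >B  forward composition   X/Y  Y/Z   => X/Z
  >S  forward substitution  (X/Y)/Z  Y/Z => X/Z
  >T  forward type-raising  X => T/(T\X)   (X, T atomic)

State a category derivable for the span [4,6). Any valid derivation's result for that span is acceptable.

NP\N

[0,7] S   >
  [0,2] S/(S\N)   >
    [0,1] "that" : (S/(S\N))/N
    [1,2] "today" : N
  [2,7] S\N   >
    [2,6] (S\N)/S   >
      [2,3] "in" : ((S\N)/S)/NP
      [3,6] NP   >
        [3,4] "some" : NP/(NP\N)
        [4,6] NP\N   <B
          [4,5] "this" : PP\N
          [5,6] "idea" : NP\PP
    [6,7] "often" : S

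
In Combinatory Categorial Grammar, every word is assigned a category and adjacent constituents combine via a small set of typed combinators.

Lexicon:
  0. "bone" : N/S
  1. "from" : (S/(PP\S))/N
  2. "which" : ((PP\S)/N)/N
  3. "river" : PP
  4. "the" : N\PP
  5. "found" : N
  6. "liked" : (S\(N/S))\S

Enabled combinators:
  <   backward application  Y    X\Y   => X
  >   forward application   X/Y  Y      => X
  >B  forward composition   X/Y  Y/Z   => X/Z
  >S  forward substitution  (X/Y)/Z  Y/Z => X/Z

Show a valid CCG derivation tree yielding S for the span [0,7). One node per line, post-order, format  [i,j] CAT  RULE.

[0,7] S   <
  [0,1] "bone" : N/S
  [1,7] S\(N/S)   <
    [1,6] S   >
      [1,5] S/N   >S
        [1,2] "from" : (S/(PP\S))/N
        [2,5] (PP\S)/N   >
          [2,3] "which" : ((PP\S)/N)/N
          [3,5] N   <
            [3,4] "river" : PP
            [4,5] "the" : N\PP
      [5,6] "found" : N
    [6,7] "liked" : (S\(N/S))\S

[0,1] N/S  lex  "bone"
[1,2] (S/(PP\S))/N  lex  "from"
[2,3] ((PP\S)/N)/N  lex  "which"
[3,4] PP  lex  "river"
[4,5] N\PP  lex  "the"
[3,5] N  <  k=4
[2,5] (PP\S)/N  >  k=3
[1,5] S/N  >S  k=2
[5,6] N  lex  "found"
[1,6] S  >  k=5
[6,7] (S\(N/S))\S  lex  "liked"
[1,7] S\(N/S)  <  k=6
[0,7] S  <  k=1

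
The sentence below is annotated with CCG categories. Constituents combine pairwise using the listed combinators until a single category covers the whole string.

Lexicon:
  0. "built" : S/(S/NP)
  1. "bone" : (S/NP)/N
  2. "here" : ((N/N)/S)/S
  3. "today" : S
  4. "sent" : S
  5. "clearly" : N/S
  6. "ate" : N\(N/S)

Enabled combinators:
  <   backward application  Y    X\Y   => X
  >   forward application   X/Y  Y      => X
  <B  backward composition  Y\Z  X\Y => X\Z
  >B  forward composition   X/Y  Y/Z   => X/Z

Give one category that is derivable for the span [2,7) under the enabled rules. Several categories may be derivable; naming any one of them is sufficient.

N

[0,7] S   >
  [0,2] S/N   >B
    [0,1] "built" : S/(S/NP)
    [1,2] "bone" : (S/NP)/N
  [2,7] N   <
    [2,6] N/S   >B
      [2,5] N/N   >
        [2,4] (N/N)/S   >
          [2,3] "here" : ((N/N)/S)/S
          [3,4] "today" : S
        [4,5] "sent" : S
      [5,6] "clearly" : N/S
    [6,7] "ate" : N\(N/S)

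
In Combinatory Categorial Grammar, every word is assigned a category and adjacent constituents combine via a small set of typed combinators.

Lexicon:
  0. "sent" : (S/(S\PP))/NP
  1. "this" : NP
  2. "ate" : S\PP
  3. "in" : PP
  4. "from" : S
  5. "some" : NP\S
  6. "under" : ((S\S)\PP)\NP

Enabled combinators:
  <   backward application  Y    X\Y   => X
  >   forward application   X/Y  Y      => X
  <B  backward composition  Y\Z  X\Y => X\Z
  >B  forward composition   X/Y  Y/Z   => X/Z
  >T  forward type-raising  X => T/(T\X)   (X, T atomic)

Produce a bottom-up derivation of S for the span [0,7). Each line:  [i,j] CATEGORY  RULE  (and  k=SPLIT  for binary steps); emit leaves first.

[0,1] (S/(S\PP))/NP  lex  "sent"
[1,2] NP  lex  "this"
[0,2] S/(S\PP)  >  k=1
[2,3] S\PP  lex  "ate"
[3,4] PP  lex  "in"
[4,5] S  lex  "from"
[4,5] NP/(NP\S)  >T
[5,6] NP\S  lex  "some"
[4,6] NP  >  k=5
[6,7] ((S\S)\PP)\NP  lex  "under"
[4,7] (S\S)\PP  <  k=6
[3,7] S\S  <  k=4
[2,7] S\PP  <B  k=3
[0,7] S  >  k=2

[0,7] S   >
  [0,2] S/(S\PP)   >
    [0,1] "sent" : (S/(S\PP))/NP
    [1,2] "this" : NP
  [2,7] S\PP   <B
    [2,3] "ate" : S\PP
    [3,7] S\S   <
      [3,4] "in" : PP
      [4,7] (S\S)\PP   <
        [4,6] NP   >
          [4,5] NP/(NP\S)   >T
            [4,5] "from" : S
          [5,6] "some" : NP\S
        [6,7] "under" : ((S\S)\PP)\NP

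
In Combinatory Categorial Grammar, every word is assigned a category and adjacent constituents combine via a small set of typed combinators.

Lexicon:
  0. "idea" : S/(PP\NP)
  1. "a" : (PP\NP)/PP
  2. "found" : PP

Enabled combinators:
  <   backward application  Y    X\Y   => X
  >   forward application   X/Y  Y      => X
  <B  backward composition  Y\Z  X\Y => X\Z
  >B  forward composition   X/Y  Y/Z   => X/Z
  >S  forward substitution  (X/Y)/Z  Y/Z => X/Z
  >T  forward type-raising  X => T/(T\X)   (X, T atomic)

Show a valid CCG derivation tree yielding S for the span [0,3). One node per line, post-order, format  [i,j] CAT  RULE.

[0,3] S   >
  [0,1] "idea" : S/(PP\NP)
  [1,3] PP\NP   >
    [1,2] "a" : (PP\NP)/PP
    [2,3] "found" : PP

[0,1] S/(PP\NP)  lex  "idea"
[1,2] (PP\NP)/PP  lex  "a"
[2,3] PP  lex  "found"
[1,3] PP\NP  >  k=2
[0,3] S  >  k=1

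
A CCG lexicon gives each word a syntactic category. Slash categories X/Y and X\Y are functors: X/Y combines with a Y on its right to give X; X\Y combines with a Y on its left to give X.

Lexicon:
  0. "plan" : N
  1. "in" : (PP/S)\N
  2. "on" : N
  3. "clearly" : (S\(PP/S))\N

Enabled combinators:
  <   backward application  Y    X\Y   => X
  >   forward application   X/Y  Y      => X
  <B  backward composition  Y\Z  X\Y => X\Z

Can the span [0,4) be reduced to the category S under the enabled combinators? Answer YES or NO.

YES

[0,4] S   <
  [0,2] PP/S   <
    [0,1] "plan" : N
    [1,2] "in" : (PP/S)\N
  [2,4] S\(PP/S)   <
    [2,3] "on" : N
    [3,4] "clearly" : (S\(PP/S))\N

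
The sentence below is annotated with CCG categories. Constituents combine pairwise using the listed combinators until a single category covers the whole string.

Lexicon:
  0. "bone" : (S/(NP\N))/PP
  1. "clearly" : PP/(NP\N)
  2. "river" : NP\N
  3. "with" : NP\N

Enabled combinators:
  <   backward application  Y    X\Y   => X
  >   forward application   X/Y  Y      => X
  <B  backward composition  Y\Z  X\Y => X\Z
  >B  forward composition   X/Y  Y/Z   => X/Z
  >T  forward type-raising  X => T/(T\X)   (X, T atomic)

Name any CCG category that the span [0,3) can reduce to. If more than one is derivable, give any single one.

S/(NP\N)

[0,4] S   >
  [0,3] S/(NP\N)   >
    [0,1] "bone" : (S/(NP\N))/PP
    [1,3] PP   >
      [1,2] "clearly" : PP/(NP\N)
      [2,3] "river" : NP\N
  [3,4] "with" : NP\N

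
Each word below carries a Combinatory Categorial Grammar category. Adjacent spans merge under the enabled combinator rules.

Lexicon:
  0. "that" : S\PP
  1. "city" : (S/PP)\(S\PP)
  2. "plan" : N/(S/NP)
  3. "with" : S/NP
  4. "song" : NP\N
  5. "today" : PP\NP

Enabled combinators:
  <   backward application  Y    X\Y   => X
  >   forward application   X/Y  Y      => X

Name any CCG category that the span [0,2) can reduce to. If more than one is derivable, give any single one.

[0,6] S   >
  [0,2] S/PP   <
    [0,1] "that" : S\PP
    [1,2] "city" : (S/PP)\(S\PP)
  [2,6] PP   <
    [2,5] NP   <
      [2,4] N   >
        [2,3] "plan" : N/(S/NP)
        [3,4] "with" : S/NP
      [4,5] "song" : NP\N
    [5,6] "today" : PP\NP

S/PP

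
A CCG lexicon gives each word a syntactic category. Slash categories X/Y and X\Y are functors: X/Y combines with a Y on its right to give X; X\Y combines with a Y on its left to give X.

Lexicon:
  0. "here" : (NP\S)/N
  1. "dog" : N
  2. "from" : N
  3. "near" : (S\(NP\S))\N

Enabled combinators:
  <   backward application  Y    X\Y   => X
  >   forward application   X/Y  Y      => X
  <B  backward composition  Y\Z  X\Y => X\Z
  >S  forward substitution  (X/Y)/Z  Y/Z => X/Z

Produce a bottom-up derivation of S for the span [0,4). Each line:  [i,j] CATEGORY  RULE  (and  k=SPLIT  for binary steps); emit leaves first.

[0,1] (NP\S)/N  lex  "here"
[1,2] N  lex  "dog"
[0,2] NP\S  >  k=1
[2,3] N  lex  "from"
[3,4] (S\(NP\S))\N  lex  "near"
[2,4] S\(NP\S)  <  k=3
[0,4] S  <  k=2

[0,4] S   <
  [0,2] NP\S   >
    [0,1] "here" : (NP\S)/N
    [1,2] "dog" : N
  [2,4] S\(NP\S)   <
    [2,3] "from" : N
    [3,4] "near" : (S\(NP\S))\N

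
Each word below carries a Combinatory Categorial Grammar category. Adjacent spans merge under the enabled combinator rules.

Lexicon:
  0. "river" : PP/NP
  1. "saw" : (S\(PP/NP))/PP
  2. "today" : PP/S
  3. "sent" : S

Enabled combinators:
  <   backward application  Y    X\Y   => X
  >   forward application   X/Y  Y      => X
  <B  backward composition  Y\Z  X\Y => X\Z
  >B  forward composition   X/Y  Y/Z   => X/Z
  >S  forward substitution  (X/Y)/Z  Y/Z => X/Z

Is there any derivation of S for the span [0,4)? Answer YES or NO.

[0,4] S   <
  [0,1] "river" : PP/NP
  [1,4] S\(PP/NP)   >
    [1,2] "saw" : (S\(PP/NP))/PP
    [2,4] PP   >
      [2,3] "today" : PP/S
      [3,4] "sent" : S

YES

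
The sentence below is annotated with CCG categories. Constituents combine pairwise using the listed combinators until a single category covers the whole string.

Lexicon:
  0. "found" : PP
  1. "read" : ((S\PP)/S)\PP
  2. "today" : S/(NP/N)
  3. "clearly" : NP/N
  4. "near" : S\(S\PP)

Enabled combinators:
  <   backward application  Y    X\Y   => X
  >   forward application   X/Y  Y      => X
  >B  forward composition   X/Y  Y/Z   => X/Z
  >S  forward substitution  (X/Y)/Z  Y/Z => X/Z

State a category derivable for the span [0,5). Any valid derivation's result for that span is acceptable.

[0,5] S   <
  [0,4] S\PP   >
    [0,2] (S\PP)/S   <
      [0,1] "found" : PP
      [1,2] "read" : ((S\PP)/S)\PP
    [2,4] S   >
      [2,3] "today" : S/(NP/N)
      [3,4] "clearly" : NP/N
  [4,5] "near" : S\(S\PP)

S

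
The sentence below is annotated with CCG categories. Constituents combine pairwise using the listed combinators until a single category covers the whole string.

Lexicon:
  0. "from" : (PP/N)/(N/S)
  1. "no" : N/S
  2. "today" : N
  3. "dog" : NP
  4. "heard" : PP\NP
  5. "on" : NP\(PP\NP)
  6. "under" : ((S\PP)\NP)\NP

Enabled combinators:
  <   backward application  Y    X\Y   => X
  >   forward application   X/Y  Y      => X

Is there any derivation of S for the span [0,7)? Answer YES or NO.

[0,7] S   <
  [0,3] PP   >
    [0,2] PP/N   >
      [0,1] "from" : (PP/N)/(N/S)
      [1,2] "no" : N/S
    [2,3] "today" : N
  [3,7] S\PP   <
    [3,4] "dog" : NP
    [4,7] (S\PP)\NP   <
      [4,6] NP   <
        [4,5] "heard" : PP\NP
        [5,6] "on" : NP\(PP\NP)
      [6,7] "under" : ((S\PP)\NP)\NP

YES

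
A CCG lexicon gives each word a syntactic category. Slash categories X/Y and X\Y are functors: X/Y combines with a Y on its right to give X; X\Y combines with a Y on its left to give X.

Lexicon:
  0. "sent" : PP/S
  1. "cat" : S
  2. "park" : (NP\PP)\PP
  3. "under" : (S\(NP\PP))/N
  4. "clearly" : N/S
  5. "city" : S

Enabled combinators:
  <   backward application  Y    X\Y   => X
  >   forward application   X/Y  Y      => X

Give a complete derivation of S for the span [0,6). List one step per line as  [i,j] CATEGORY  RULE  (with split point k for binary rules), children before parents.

[0,6] S   <
  [0,3] NP\PP   <
    [0,2] PP   >
      [0,1] "sent" : PP/S
      [1,2] "cat" : S
    [2,3] "park" : (NP\PP)\PP
  [3,6] S\(NP\PP)   >
    [3,4] "under" : (S\(NP\PP))/N
    [4,6] N   >
      [4,5] "clearly" : N/S
      [5,6] "city" : S

[0,1] PP/S  lex  "sent"
[1,2] S  lex  "cat"
[0,2] PP  >  k=1
[2,3] (NP\PP)\PP  lex  "park"
[0,3] NP\PP  <  k=2
[3,4] (S\(NP\PP))/N  lex  "under"
[4,5] N/S  lex  "clearly"
[5,6] S  lex  "city"
[4,6] N  >  k=5
[3,6] S\(NP\PP)  >  k=4
[0,6] S  <  k=3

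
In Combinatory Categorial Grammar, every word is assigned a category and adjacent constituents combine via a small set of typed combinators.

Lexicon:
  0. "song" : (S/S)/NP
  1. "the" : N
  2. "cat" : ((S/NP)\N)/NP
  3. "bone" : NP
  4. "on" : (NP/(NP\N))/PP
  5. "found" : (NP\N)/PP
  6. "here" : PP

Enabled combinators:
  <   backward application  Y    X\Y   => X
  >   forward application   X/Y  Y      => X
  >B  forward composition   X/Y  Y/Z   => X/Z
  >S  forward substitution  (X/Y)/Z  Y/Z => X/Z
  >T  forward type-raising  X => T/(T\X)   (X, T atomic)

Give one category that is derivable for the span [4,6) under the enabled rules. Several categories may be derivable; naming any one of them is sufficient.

[0,7] S   >
  [0,4] S/NP   >S
    [0,1] "song" : (S/S)/NP
    [1,4] S/NP   <
      [1,2] "the" : N
      [2,4] (S/NP)\N   >
        [2,3] "cat" : ((S/NP)\N)/NP
        [3,4] "bone" : NP
  [4,7] NP   >
    [4,6] NP/PP   >S
      [4,5] "on" : (NP/(NP\N))/PP
      [5,6] "found" : (NP\N)/PP
    [6,7] "here" : PP

NP/PP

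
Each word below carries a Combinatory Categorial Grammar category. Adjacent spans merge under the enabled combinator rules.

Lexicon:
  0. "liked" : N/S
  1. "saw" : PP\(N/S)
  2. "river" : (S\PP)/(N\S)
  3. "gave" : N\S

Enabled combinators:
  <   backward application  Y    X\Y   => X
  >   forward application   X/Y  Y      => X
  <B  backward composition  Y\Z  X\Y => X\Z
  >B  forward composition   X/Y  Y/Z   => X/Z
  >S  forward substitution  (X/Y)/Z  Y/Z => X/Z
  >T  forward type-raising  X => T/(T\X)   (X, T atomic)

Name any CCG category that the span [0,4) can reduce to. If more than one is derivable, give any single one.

S

[0,4] S   <
  [0,2] PP   <
    [0,1] "liked" : N/S
    [1,2] "saw" : PP\(N/S)
  [2,4] S\PP   >
    [2,3] "river" : (S\PP)/(N\S)
    [3,4] "gave" : N\S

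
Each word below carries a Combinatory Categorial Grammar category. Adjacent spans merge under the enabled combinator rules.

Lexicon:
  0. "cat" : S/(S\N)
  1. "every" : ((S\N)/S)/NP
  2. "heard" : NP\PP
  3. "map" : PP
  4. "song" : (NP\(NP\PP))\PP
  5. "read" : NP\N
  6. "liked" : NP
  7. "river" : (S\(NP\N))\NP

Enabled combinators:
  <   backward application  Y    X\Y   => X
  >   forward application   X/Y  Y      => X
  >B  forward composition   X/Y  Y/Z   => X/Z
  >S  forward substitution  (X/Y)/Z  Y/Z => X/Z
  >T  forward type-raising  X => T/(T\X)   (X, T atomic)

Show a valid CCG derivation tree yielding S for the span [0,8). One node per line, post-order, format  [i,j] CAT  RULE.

[0,1] S/(S\N)  lex  "cat"
[1,2] ((S\N)/S)/NP  lex  "every"
[2,3] NP\PP  lex  "heard"
[3,4] PP  lex  "map"
[4,5] (NP\(NP\PP))\PP  lex  "song"
[3,5] NP\(NP\PP)  <  k=4
[2,5] NP  <  k=3
[1,5] (S\N)/S  >  k=2
[5,6] NP\N  lex  "read"
[6,7] NP  lex  "liked"
[7,8] (S\(NP\N))\NP  lex  "river"
[6,8] S\(NP\N)  <  k=7
[5,8] S  <  k=6
[1,8] S\N  >  k=5
[0,8] S  >  k=1

[0,8] S   >
  [0,1] "cat" : S/(S\N)
  [1,8] S\N   >
    [1,5] (S\N)/S   >
      [1,2] "every" : ((S\N)/S)/NP
      [2,5] NP   <
        [2,3] "heard" : NP\PP
        [3,5] NP\(NP\PP)   <
          [3,4] "map" : PP
          [4,5] "song" : (NP\(NP\PP))\PP
    [5,8] S   <
      [5,6] "read" : NP\N
      [6,8] S\(NP\N)   <
        [6,7] "liked" : NP
        [7,8] "river" : (S\(NP\N))\NP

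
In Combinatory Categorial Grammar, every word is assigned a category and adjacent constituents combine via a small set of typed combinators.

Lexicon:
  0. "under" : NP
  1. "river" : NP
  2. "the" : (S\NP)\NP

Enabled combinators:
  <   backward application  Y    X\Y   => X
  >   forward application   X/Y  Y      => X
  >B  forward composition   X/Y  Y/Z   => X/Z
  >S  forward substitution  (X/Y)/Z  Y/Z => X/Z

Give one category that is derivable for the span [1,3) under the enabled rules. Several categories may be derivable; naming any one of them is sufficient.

[0,3] S   <
  [0,1] "under" : NP
  [1,3] S\NP   <
    [1,2] "river" : NP
    [2,3] "the" : (S\NP)\NP

S\NP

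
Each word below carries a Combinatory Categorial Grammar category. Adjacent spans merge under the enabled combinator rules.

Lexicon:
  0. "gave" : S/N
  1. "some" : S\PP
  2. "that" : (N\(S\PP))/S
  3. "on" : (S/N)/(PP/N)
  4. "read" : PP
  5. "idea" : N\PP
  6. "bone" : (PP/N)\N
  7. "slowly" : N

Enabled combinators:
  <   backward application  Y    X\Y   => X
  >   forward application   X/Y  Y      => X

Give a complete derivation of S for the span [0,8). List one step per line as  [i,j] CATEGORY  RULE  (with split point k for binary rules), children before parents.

[0,8] S   >
  [0,1] "gave" : S/N
  [1,8] N   <
    [1,2] "some" : S\PP
    [2,8] N\(S\PP)   >
      [2,3] "that" : (N\(S\PP))/S
      [3,8] S   >
        [3,7] S/N   >
          [3,4] "on" : (S/N)/(PP/N)
          [4,7] PP/N   <
            [4,6] N   <
              [4,5] "read" : PP
              [5,6] "idea" : N\PP
            [6,7] "bone" : (PP/N)\N
        [7,8] "slowly" : N

[0,1] S/N  lex  "gave"
[1,2] S\PP  lex  "some"
[2,3] (N\(S\PP))/S  lex  "that"
[3,4] (S/N)/(PP/N)  lex  "on"
[4,5] PP  lex  "read"
[5,6] N\PP  lex  "idea"
[4,6] N  <  k=5
[6,7] (PP/N)\N  lex  "bone"
[4,7] PP/N  <  k=6
[3,7] S/N  >  k=4
[7,8] N  lex  "slowly"
[3,8] S  >  k=7
[2,8] N\(S\PP)  >  k=3
[1,8] N  <  k=2
[0,8] S  >  k=1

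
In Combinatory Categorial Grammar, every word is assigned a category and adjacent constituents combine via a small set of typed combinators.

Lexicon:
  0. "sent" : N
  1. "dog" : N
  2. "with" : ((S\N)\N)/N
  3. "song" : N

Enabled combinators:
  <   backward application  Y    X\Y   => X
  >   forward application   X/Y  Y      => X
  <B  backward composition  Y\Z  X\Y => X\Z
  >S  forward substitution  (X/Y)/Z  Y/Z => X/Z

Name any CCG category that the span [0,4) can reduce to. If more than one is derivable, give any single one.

S

[0,4] S   <
  [0,1] "sent" : N
  [1,4] S\N   <
    [1,2] "dog" : N
    [2,4] (S\N)\N   >
      [2,3] "with" : ((S\N)\N)/N
      [3,4] "song" : N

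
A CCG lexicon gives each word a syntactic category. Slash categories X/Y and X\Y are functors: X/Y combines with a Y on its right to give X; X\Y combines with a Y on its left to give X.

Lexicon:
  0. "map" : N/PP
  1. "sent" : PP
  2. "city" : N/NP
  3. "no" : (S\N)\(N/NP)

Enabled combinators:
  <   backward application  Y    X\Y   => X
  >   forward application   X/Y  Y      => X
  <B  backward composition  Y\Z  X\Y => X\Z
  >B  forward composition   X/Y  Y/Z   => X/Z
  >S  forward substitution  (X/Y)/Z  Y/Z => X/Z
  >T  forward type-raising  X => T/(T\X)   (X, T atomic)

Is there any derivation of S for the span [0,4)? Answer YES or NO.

[0,4] S   <
  [0,2] N   >
    [0,1] "map" : N/PP
    [1,2] "sent" : PP
  [2,4] S\N   <
    [2,3] "city" : N/NP
    [3,4] "no" : (S\N)\(N/NP)

YES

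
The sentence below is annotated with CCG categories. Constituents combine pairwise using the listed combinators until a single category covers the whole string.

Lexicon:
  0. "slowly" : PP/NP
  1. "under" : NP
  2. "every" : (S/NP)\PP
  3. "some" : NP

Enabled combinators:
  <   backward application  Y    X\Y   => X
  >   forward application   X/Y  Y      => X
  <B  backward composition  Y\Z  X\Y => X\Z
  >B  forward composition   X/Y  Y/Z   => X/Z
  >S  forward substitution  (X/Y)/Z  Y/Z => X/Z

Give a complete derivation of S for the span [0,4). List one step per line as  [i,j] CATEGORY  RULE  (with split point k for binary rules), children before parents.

[0,4] S   >
  [0,3] S/NP   <
    [0,2] PP   >
      [0,1] "slowly" : PP/NP
      [1,2] "under" : NP
    [2,3] "every" : (S/NP)\PP
  [3,4] "some" : NP

[0,1] PP/NP  lex  "slowly"
[1,2] NP  lex  "under"
[0,2] PP  >  k=1
[2,3] (S/NP)\PP  lex  "every"
[0,3] S/NP  <  k=2
[3,4] NP  lex  "some"
[0,4] S  >  k=3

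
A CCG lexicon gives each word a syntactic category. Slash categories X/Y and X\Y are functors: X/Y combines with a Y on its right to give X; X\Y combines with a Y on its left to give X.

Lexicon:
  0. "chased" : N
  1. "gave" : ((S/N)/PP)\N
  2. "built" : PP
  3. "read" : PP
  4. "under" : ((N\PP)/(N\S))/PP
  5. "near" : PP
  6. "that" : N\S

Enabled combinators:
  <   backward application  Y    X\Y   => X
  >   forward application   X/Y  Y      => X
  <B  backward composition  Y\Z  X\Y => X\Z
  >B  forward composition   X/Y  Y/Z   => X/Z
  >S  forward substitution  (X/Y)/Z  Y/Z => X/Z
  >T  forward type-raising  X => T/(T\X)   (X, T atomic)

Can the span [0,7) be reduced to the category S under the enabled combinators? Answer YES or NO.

YES

[0,7] S   >
  [0,3] S/N   >
    [0,2] (S/N)/PP   <
      [0,1] "chased" : N
      [1,2] "gave" : ((S/N)/PP)\N
    [2,3] "built" : PP
  [3,7] N   <
    [3,4] "read" : PP
    [4,7] N\PP   >
      [4,6] (N\PP)/(N\S)   >
        [4,5] "under" : ((N\PP)/(N\S))/PP
        [5,6] "near" : PP
      [6,7] "that" : N\S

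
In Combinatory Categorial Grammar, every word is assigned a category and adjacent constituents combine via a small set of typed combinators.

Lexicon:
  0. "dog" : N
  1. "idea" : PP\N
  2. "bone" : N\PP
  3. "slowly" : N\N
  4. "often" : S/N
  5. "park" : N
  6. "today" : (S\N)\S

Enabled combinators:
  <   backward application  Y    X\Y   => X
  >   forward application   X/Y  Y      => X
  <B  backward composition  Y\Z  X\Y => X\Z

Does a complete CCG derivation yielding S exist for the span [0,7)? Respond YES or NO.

[0,7] S   <
  [0,3] N   <
    [0,2] PP   <
      [0,1] "dog" : N
      [1,2] "idea" : PP\N
    [2,3] "bone" : N\PP
  [3,7] S\N   <B
    [3,4] "slowly" : N\N
    [4,7] S\N   <
      [4,6] S   >
        [4,5] "often" : S/N
        [5,6] "park" : N
      [6,7] "today" : (S\N)\S

YES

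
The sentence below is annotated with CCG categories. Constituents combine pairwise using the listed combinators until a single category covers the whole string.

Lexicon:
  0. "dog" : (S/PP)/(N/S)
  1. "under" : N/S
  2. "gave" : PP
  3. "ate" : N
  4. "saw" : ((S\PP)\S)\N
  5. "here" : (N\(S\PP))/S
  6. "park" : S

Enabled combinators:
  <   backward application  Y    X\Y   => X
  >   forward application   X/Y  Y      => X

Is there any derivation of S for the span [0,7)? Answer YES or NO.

NO

(S/PP)/(N/S) N/S PP N ((S\PP)\S)\N (N\(S\PP))/S S
CKY chart[0,7] = {N}; S ∉ chart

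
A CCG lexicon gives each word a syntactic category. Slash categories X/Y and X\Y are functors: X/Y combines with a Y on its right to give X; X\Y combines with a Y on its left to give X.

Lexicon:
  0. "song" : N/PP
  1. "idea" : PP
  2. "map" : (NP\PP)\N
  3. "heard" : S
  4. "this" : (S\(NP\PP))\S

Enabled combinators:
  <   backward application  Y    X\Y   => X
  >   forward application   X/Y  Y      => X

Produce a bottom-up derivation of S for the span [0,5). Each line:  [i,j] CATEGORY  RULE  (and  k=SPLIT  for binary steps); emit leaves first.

[0,5] S   <
  [0,3] NP\PP   <
    [0,2] N   >
      [0,1] "song" : N/PP
      [1,2] "idea" : PP
    [2,3] "map" : (NP\PP)\N
  [3,5] S\(NP\PP)   <
    [3,4] "heard" : S
    [4,5] "this" : (S\(NP\PP))\S

[0,1] N/PP  lex  "song"
[1,2] PP  lex  "idea"
[0,2] N  >  k=1
[2,3] (NP\PP)\N  lex  "map"
[0,3] NP\PP  <  k=2
[3,4] S  lex  "heard"
[4,5] (S\(NP\PP))\S  lex  "this"
[3,5] S\(NP\PP)  <  k=4
[0,5] S  <  k=3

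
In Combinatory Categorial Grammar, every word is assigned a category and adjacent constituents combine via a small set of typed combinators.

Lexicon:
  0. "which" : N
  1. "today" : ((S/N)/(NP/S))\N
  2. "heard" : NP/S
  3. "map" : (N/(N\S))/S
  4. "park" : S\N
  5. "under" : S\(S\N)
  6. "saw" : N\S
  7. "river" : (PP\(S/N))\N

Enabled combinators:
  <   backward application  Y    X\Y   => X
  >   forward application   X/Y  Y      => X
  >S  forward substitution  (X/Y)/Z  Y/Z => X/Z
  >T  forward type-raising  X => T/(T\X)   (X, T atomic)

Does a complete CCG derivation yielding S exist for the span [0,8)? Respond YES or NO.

N ((S/N)/(NP/S))\N NP/S (N/(N\S))/S S\N S\(S\N) N\S (PP\(S/N))\N
CKY chart[0,8] = {N/(N\PP), NP/(NP\PP), PP, PP/(PP\PP), S/(S\PP)}; S ∉ chart

NO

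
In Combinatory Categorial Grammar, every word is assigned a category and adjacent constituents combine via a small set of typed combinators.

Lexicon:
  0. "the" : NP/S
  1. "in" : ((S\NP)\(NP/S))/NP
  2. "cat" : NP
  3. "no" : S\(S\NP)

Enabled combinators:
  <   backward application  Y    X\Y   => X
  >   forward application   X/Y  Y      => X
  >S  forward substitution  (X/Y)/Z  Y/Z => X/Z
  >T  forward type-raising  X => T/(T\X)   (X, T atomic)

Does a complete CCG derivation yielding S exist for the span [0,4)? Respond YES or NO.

YES

[0,4] S   <
  [0,3] S\NP   <
    [0,1] "the" : NP/S
    [1,3] (S\NP)\(NP/S)   >
      [1,2] "in" : ((S\NP)\(NP/S))/NP
      [2,3] "cat" : NP
  [3,4] "no" : S\(S\NP)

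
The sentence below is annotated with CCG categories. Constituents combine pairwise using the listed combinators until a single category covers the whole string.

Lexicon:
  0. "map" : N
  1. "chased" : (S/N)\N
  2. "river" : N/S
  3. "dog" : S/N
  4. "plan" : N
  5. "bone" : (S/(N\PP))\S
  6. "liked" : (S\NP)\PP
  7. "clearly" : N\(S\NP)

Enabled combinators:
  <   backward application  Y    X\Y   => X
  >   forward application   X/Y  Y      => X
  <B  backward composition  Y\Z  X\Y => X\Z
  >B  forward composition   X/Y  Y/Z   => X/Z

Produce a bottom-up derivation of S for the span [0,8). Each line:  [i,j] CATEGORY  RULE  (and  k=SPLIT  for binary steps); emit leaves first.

[0,1] N  lex  "map"
[1,2] (S/N)\N  lex  "chased"
[0,2] S/N  <  k=1
[2,3] N/S  lex  "river"
[3,4] S/N  lex  "dog"
[4,5] N  lex  "plan"
[3,5] S  >  k=4
[2,5] N  >  k=3
[0,5] S  >  k=2
[5,6] (S/(N\PP))\S  lex  "bone"
[0,6] S/(N\PP)  <  k=5
[6,7] (S\NP)\PP  lex  "liked"
[7,8] N\(S\NP)  lex  "clearly"
[6,8] N\PP  <B  k=7
[0,8] S  >  k=6

[0,8] S   >
  [0,6] S/(N\PP)   <
    [0,5] S   >
      [0,2] S/N   <
        [0,1] "map" : N
        [1,2] "chased" : (S/N)\N
      [2,5] N   >
        [2,3] "river" : N/S
        [3,5] S   >
          [3,4] "dog" : S/N
          [4,5] "plan" : N
    [5,6] "bone" : (S/(N\PP))\S
  [6,8] N\PP   <B
    [6,7] "liked" : (S\NP)\PP
    [7,8] "clearly" : N\(S\NP)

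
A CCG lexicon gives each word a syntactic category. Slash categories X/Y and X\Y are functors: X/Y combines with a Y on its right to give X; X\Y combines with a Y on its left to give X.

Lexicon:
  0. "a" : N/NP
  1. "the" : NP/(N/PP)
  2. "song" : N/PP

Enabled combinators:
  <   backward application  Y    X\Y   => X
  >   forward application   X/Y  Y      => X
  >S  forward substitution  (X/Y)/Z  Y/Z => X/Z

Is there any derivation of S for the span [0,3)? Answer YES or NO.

N/NP NP/(N/PP) N/PP
CKY chart[0,3] = {N}; S ∉ chart

NO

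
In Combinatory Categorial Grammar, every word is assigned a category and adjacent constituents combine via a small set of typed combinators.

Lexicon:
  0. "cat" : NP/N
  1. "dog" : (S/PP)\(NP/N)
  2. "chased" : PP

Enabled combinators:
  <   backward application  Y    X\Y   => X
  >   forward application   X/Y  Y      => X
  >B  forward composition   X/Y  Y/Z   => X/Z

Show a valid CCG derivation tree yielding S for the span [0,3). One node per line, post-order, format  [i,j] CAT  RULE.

[0,3] S   >
  [0,2] S/PP   <
    [0,1] "cat" : NP/N
    [1,2] "dog" : (S/PP)\(NP/N)
  [2,3] "chased" : PP

[0,1] NP/N  lex  "cat"
[1,2] (S/PP)\(NP/N)  lex  "dog"
[0,2] S/PP  <  k=1
[2,3] PP  lex  "chased"
[0,3] S  >  k=2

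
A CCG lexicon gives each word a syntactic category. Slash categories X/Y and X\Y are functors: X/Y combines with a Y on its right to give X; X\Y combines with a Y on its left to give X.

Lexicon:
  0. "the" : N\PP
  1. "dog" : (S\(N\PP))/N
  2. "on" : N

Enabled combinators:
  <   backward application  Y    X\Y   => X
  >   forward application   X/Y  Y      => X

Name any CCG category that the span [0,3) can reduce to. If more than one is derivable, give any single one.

[0,3] S   <
  [0,1] "the" : N\PP
  [1,3] S\(N\PP)   >
    [1,2] "dog" : (S\(N\PP))/N
    [2,3] "on" : N

S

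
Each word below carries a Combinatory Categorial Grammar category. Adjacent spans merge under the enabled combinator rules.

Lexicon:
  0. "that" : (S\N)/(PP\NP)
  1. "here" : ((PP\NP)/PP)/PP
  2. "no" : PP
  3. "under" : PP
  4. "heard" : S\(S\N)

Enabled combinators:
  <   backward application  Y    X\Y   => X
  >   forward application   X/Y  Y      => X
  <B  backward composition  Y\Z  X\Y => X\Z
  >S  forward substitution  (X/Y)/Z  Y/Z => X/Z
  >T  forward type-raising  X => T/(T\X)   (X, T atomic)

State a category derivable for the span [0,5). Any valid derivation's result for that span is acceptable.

S

[0,5] S   <
  [0,4] S\N   >
    [0,1] "that" : (S\N)/(PP\NP)
    [1,4] PP\NP   >
      [1,3] (PP\NP)/PP   >
        [1,2] "here" : ((PP\NP)/PP)/PP
        [2,3] "no" : PP
      [3,4] "under" : PP
  [4,5] "heard" : S\(S\N)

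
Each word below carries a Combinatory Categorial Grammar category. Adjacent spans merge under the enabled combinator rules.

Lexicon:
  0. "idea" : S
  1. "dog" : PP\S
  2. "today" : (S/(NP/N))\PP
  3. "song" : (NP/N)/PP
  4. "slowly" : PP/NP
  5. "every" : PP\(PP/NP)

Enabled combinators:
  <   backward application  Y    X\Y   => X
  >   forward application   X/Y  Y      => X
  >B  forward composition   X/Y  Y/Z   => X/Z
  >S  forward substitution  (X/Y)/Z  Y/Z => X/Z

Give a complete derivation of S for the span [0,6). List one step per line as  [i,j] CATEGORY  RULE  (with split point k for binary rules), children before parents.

[0,1] S  lex  "idea"
[1,2] PP\S  lex  "dog"
[0,2] PP  <  k=1
[2,3] (S/(NP/N))\PP  lex  "today"
[0,3] S/(NP/N)  <  k=2
[3,4] (NP/N)/PP  lex  "song"
[4,5] PP/NP  lex  "slowly"
[5,6] PP\(PP/NP)  lex  "every"
[4,6] PP  <  k=5
[3,6] NP/N  >  k=4
[0,6] S  >  k=3

[0,6] S   >
  [0,3] S/(NP/N)   <
    [0,2] PP   <
      [0,1] "idea" : S
      [1,2] "dog" : PP\S
    [2,3] "today" : (S/(NP/N))\PP
  [3,6] NP/N   >
    [3,4] "song" : (NP/N)/PP
    [4,6] PP   <
      [4,5] "slowly" : PP/NP
      [5,6] "every" : PP\(PP/NP)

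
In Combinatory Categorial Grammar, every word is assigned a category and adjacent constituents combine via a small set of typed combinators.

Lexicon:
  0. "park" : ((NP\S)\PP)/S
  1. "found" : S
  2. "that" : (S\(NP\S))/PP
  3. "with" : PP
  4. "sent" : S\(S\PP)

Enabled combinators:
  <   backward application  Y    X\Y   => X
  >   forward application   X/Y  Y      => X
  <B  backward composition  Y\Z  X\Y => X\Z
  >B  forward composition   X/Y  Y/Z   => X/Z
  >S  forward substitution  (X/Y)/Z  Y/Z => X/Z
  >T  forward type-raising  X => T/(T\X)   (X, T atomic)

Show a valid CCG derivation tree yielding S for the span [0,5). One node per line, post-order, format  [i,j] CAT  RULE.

[0,1] ((NP\S)\PP)/S  lex  "park"
[1,2] S  lex  "found"
[0,2] (NP\S)\PP  >  k=1
[2,3] (S\(NP\S))/PP  lex  "that"
[3,4] PP  lex  "with"
[2,4] S\(NP\S)  >  k=3
[0,4] S\PP  <B  k=2
[4,5] S\(S\PP)  lex  "sent"
[0,5] S  <  k=4

[0,5] S   <
  [0,4] S\PP   <B
    [0,2] (NP\S)\PP   >
      [0,1] "park" : ((NP\S)\PP)/S
      [1,2] "found" : S
    [2,4] S\(NP\S)   >
      [2,3] "that" : (S\(NP\S))/PP
      [3,4] "with" : PP
  [4,5] "sent" : S\(S\PP)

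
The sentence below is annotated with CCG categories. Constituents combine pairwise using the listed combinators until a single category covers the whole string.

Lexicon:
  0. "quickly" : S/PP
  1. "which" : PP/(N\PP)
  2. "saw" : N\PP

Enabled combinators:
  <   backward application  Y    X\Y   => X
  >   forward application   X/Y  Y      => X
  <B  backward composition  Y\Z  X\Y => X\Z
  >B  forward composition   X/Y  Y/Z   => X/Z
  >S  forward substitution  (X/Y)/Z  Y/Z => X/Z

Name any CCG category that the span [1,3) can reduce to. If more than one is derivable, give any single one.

PP

[0,3] S   >
  [0,1] "quickly" : S/PP
  [1,3] PP   >
    [1,2] "which" : PP/(N\PP)
    [2,3] "saw" : N\PP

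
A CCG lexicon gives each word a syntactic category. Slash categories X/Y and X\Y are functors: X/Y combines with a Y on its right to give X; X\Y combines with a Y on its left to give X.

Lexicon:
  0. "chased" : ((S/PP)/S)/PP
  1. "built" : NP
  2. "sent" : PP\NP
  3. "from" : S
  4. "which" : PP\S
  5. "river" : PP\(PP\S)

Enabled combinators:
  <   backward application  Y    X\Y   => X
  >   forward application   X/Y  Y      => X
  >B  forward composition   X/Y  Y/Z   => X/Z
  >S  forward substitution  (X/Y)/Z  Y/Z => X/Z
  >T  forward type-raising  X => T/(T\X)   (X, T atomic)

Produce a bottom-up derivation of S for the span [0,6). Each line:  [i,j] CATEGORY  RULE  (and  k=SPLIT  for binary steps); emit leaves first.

[0,6] S   >
  [0,4] S/PP   >
    [0,3] (S/PP)/S   >
      [0,1] "chased" : ((S/PP)/S)/PP
      [1,3] PP   >
        [1,2] PP/(PP\NP)   >T
          [1,2] "built" : NP
        [2,3] "sent" : PP\NP
    [3,4] "from" : S
  [4,6] PP   <
    [4,5] "which" : PP\S
    [5,6] "river" : PP\(PP\S)

[0,1] ((S/PP)/S)/PP  lex  "chased"
[1,2] NP  lex  "built"
[1,2] PP/(PP\NP)  >T
[2,3] PP\NP  lex  "sent"
[1,3] PP  >  k=2
[0,3] (S/PP)/S  >  k=1
[3,4] S  lex  "from"
[0,4] S/PP  >  k=3
[4,5] PP\S  lex  "which"
[5,6] PP\(PP\S)  lex  "river"
[4,6] PP  <  k=5
[0,6] S  >  k=4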